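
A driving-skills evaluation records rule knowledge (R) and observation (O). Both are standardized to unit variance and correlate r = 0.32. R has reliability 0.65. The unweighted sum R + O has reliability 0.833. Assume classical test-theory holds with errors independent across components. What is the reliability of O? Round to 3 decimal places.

0.909

Var(R+O) = 2 + 2·0.32 = 2.640.
True-score variance = ρ_R + ρ_O + 2·0.32, so 0.833 = (0.65 + ρ_O + 0.64) / 2.640.
ρ_O = 0.833·2.640 − 0.65 − 0.64 = 0.909.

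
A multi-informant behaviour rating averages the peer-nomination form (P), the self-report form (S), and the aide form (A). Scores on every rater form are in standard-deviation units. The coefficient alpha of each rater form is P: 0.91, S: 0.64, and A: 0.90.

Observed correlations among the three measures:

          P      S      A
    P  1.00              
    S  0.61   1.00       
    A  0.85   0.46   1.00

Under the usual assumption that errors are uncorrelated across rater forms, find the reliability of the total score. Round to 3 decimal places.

Var(P+S+A) = 3 + 2·[0.61 + 0.85 + 0.46] = 3 + 3.84 = 6.84.
Under uncorrelated errors the observed covariances equal the true-score covariances, so only the own-variance terms attenuate.
True-score variance = [0.91 + 0.64 + 0.90] + 3.84 = 2.45 + 3.84 = 6.29.
Reliability = 6.29 / 6.84 = 0.920.

0.920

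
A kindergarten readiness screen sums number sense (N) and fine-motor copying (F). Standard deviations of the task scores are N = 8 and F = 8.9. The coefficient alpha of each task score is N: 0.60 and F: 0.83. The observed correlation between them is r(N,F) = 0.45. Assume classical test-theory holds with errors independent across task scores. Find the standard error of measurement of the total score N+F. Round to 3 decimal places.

Var(total) = 143.21 + 64.08 = 207.29.
True-score variance = 104.144 + 64.08 = 168.224, so reliability = 0.8115.
Error variance = 207.29 − 168.224 = 39.0657; SEM = √39.0657 = 6.250.

6.250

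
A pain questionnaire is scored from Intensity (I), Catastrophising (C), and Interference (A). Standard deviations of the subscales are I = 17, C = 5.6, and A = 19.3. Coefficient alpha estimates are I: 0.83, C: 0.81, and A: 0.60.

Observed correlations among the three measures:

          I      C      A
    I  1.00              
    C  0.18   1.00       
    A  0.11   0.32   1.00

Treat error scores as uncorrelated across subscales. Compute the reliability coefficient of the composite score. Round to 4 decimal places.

Var(I+C+A) = 17² + 5.6² + 19.3² + 2·[17·5.6·0.18 + 17·19.3·0.11 + 5.6·19.3·0.32] = 692.85 + 175.625 = 868.475.
Because errors are independent across components, Cov(Tᵢ,Tⱼ) = Cov(Xᵢ,Xⱼ); the off-diagonal part of the true-score variance is the same as above.
True-score variance = [17²·0.83 + 5.6²·0.81 + 19.3²·0.60] + 175.625 = 488.766 + 175.625 = 664.391.
Reliability = 664.391 / 868.475 = 0.7650.

0.7650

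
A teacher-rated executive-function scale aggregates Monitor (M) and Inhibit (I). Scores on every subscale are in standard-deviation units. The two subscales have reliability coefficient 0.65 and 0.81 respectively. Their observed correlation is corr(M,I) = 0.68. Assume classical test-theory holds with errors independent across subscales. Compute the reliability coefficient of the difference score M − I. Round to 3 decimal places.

0.156

Var(M−I) = 1 + 1 − 2·0.68 = 2 − 1.36 = 0.64.
Under uncorrelated errors the observed covariances equal the true-score covariances, so only the own-variance terms attenuate.
True-score variance = [0.65 + 0.81] − 1.36 = 1.46 − 1.36 = 0.1.
Reliability = 0.1 / 0.64 = 0.156.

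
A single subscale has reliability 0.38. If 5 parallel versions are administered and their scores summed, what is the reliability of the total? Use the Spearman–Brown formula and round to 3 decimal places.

0.754

ρ_k = kρ / (1 + (k−1)ρ) = 5·0.38 / (1 + 4·0.38) = 1.900 / 2.520 = 0.754.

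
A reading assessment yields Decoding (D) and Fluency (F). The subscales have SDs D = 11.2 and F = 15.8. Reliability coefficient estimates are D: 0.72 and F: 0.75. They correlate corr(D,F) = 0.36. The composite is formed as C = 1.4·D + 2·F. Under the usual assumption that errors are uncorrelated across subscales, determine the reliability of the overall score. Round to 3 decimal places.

Var(C) = 1.4²·11.2² + 2²·15.8² + 2·[2.8·11.2·15.8·0.36] = 1244.42 + 356.751 = 1601.17.
Because errors are independent across components, Cov(Tᵢ,Tⱼ) = Cov(Xᵢ,Xⱼ); the off-diagonal part of the true-score variance is the same as above.
True-score variance = [1.4²·11.2²·0.72 + 2²·15.8²·0.75] + 356.751 = 925.941 + 356.751 = 1282.69.
Reliability = 1282.69 / 1601.17 = 0.801.

0.801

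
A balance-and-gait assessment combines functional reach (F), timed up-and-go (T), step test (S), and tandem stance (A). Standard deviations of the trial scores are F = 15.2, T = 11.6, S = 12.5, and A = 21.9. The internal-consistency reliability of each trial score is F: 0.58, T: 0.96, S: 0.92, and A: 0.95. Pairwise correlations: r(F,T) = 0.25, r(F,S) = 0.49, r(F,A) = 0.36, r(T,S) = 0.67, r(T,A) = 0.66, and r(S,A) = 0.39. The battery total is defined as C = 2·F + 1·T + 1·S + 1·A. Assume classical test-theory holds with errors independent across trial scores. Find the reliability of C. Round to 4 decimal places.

Var(C) = 2²·15.2² + 11.6² + 12.5² + 21.9² + 2·[2·15.2·11.6·0.25 + 2·15.2·12.5·0.49 + 2·15.2·21.9·0.36 + 11.6·12.5·0.67 + 11.6·21.9·0.66 + 12.5·21.9·0.39] = 1694.58 + 1771.22 = 3465.8.
Because errors are independent across components, Cov(Tᵢ,Tⱼ) = Cov(Xᵢ,Xⱼ); the off-diagonal part of the true-score variance is the same as above.
True-score variance = [2²·15.2²·0.58 + 11.6²·0.96 + 12.5²·0.92 + 21.9²·0.95] + 1771.22 = 1264.57 + 1771.22 = 3035.79.
Reliability = 3035.79 / 3465.8 = 0.8759.

0.8759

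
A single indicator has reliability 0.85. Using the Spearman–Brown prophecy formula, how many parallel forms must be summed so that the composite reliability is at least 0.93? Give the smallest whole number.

3

k ≥ ρ*(1−ρ₁)/(ρ₁(1−ρ*)) = 0.93·0.15 / (0.85·0.07) = 2.345.
Smallest integer k = 3.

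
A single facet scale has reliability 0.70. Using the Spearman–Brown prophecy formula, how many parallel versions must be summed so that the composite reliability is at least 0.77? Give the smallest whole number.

k ≥ ρ*(1−ρ₁)/(ρ₁(1−ρ*)) = 0.77·0.30 / (0.70·0.23) = 1.435.
Smallest integer k = 2.

2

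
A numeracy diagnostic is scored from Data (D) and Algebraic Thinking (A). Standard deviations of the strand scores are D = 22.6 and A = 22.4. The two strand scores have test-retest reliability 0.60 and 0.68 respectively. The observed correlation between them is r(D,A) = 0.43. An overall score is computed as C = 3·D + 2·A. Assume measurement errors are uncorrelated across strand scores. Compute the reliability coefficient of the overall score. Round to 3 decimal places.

Var(C) = 3²·22.6² + 2²·22.4² + 2·[6·22.6·22.4·0.43] = 6603.88 + 2612.2 = 9216.08.
With uncorrelated errors the cross-covariances are all true-score covariance, so they carry over unchanged; only the diagonal terms shrink to ρᵢσᵢ².
True-score variance = [3²·22.6²·0.60 + 2²·22.4²·0.68] + 2612.2 = 4122.89 + 2612.2 = 6735.09.
Reliability = 6735.09 / 9216.08 = 0.731.

0.731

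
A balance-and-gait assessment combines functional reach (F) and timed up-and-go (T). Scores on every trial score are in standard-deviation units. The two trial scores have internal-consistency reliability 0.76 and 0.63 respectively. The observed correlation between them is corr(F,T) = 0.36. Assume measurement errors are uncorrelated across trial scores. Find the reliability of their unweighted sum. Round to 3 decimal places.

Var(F+T) = 2 + 2·[0.36] = 2 + 0.72 = 2.72.
With uncorrelated errors the cross-covariances are all true-score covariance, so they carry over unchanged; only the diagonal terms shrink to ρᵢσᵢ².
True-score variance = [0.76 + 0.63] + 0.72 = 1.39 + 0.72 = 2.11.
Reliability = 2.11 / 2.72 = 0.776.

0.776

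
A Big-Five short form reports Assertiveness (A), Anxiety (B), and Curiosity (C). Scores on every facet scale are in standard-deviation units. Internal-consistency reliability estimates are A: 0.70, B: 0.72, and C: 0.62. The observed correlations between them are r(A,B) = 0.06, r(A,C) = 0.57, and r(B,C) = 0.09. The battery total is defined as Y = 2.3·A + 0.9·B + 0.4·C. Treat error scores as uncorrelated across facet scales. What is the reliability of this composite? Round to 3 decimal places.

Var(Y) = 2.3² + 0.9² + 0.4² + 2·[2.07·0.06 + 0.92·0.57 + 0.36·0.09] = 6.26 + 1.362 = 7.622.
Under uncorrelated errors the observed covariances equal the true-score covariances, so only the own-variance terms attenuate.
True-score variance = [2.3²·0.70 + 0.9²·0.72 + 0.4²·0.62] + 1.362 = 4.3854 + 1.362 = 5.7474.
Reliability = 5.7474 / 7.622 = 0.754.

0.754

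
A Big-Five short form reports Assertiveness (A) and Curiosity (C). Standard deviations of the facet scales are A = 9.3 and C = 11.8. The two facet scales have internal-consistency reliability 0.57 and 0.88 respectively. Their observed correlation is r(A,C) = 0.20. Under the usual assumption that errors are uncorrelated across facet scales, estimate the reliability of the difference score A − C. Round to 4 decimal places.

Var(A−C) = 9.3² + 11.8² − 2·9.3·11.8·0.20 = 225.73 − 43.896 = 181.834.
With uncorrelated errors the cross-covariances are all true-score covariance, so they carry over unchanged; only the diagonal terms shrink to ρᵢσᵢ².
True-score variance = [9.3²·0.57 + 11.8²·0.88] − 43.896 = 171.831 − 43.896 = 127.935.
Reliability = 127.935 / 181.834 = 0.7036.

0.7036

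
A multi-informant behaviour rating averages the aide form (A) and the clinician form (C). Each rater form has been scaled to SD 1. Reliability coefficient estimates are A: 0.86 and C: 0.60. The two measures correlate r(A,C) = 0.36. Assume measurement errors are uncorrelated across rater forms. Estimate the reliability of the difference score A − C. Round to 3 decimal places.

Var(A−C) = 1 + 1 − 2·0.36 = 2 − 0.72 = 1.28.
With uncorrelated errors the cross-covariances are all true-score covariance, so they carry over unchanged; only the diagonal terms shrink to ρᵢσᵢ².
True-score variance = [0.86 + 0.60] − 0.72 = 1.46 − 0.72 = 0.74.
Reliability = 0.74 / 1.28 = 0.578.

0.578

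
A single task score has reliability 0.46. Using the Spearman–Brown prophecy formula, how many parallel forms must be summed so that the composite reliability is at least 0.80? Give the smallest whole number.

5

k ≥ ρ*(1−ρ₁)/(ρ₁(1−ρ*)) = 0.80·0.54 / (0.46·0.20) = 4.696.
Smallest integer k = 5.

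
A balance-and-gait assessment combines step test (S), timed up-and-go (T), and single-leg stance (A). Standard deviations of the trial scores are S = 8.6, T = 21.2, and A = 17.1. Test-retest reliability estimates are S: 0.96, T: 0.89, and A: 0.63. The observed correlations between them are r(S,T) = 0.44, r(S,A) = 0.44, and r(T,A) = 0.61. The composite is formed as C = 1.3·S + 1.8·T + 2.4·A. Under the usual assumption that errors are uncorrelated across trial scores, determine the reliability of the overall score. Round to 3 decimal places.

Var(C) = 1.3²·8.6² + 1.8²·21.2² + 2.4²·17.1² + 2·[2.34·8.6·21.2·0.44 + 3.12·8.6·17.1·0.44 + 4.32·21.2·17.1·0.61] = 3265.46 + 2689.83 = 5955.29.
Under uncorrelated errors the observed covariances equal the true-score covariances, so only the own-variance terms attenuate.
True-score variance = [1.3²·8.6²·0.96 + 1.8²·21.2²·0.89 + 2.4²·17.1²·0.63] + 2689.83 = 2477.1 + 2689.83 = 5166.92.
Reliability = 5166.92 / 5955.29 = 0.868.

0.868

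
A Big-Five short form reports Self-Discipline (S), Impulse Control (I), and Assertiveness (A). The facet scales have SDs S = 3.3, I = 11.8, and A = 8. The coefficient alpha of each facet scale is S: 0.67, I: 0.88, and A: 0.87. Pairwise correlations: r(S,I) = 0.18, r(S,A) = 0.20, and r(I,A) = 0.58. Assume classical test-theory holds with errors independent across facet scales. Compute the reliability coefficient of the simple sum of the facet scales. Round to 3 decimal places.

Var(S+I+A) = 3.3² + 11.8² + 8² + 2·[3.3·11.8·0.18 + 3.3·8·0.20 + 11.8·8·0.58] = 214.13 + 134.082 = 348.212.
Under uncorrelated errors the observed covariances equal the true-score covariances, so only the own-variance terms attenuate.
True-score variance = [3.3²·0.67 + 11.8²·0.88 + 8²·0.87] + 134.082 = 185.508 + 134.082 = 319.59.
Reliability = 319.59 / 348.212 = 0.918.

0.918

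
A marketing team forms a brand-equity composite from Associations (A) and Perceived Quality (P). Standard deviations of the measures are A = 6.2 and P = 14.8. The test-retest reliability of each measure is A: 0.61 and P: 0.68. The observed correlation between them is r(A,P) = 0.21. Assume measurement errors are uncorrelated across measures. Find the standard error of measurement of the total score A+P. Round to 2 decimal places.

Var(total) = 257.48 + 38.5392 = 296.019.
True-score variance = 172.396 + 38.5392 = 210.935, so reliability = 0.7126.
Error variance = 296.019 − 210.935 = 85.0844; SEM = √85.0844 = 9.22.

9.22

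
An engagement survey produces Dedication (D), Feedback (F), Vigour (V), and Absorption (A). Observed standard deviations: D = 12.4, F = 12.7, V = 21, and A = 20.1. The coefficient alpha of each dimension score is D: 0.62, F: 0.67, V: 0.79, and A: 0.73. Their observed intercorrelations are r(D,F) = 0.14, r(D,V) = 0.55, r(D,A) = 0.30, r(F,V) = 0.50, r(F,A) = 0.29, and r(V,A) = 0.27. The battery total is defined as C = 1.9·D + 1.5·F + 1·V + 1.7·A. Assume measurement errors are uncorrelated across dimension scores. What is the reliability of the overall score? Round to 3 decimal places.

Var(C) = 1.9²·12.4² + 1.5²·12.7² + 21² + 1.7²·20.1² + 2·[2.85·12.4·12.7·0.14 + 1.9·12.4·21·0.55 + 3.23·12.4·20.1·0.30 + 1.5·12.7·21·0.50 + 2.55·12.7·20.1·0.29 + 1.7·21·20.1·0.27] = 2526.57 + 2318.01 = 4844.58.
Under uncorrelated errors the observed covariances equal the true-score covariances, so only the own-variance terms attenuate.
True-score variance = [1.9²·12.4²·0.62 + 1.5²·12.7²·0.67 + 21²·0.79 + 1.7²·20.1²·0.73] + 2318.01 = 1788.02 + 2318.01 = 4106.03.
Reliability = 4106.03 / 4844.58 = 0.848.

0.848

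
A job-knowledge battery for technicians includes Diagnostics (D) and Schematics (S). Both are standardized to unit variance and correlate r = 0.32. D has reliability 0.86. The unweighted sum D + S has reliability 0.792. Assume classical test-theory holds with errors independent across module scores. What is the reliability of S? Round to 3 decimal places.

Var(D+S) = 2 + 2·0.32 = 2.640.
True-score variance = ρ_D + ρ_S + 2·0.32, so 0.792 = (0.86 + ρ_S + 0.64) / 2.640.
ρ_S = 0.792·2.640 − 0.86 − 0.64 = 0.591.

0.591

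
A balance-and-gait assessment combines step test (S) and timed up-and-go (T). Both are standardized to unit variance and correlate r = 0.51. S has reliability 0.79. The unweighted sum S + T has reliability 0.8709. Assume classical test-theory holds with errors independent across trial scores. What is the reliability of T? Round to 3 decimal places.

0.820

Var(S+T) = 2 + 2·0.51 = 3.020.
True-score variance = ρ_S + ρ_T + 2·0.51, so 0.8709 = (0.79 + ρ_T + 1.02) / 3.020.
ρ_T = 0.8709·3.020 − 0.79 − 1.02 = 0.820.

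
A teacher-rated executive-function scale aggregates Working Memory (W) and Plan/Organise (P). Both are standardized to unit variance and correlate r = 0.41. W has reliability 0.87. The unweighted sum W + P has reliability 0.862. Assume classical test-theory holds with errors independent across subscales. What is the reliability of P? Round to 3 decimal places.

Var(W+P) = 2 + 2·0.41 = 2.820.
True-score variance = ρ_W + ρ_P + 2·0.41, so 0.862 = (0.87 + ρ_P + 0.82) / 2.820.
ρ_P = 0.862·2.820 − 0.87 − 0.82 = 0.741.

0.741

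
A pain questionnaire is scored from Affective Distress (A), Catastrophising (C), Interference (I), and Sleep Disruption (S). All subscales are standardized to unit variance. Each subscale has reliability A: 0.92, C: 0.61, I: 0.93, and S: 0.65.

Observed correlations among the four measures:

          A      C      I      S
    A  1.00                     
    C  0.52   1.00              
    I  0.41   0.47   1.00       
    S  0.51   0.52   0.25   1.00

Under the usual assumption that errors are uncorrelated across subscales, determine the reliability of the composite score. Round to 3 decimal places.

Var(A+C+I+S) = 4 + 2·[0.52 + 0.41 + 0.51 + 0.47 + 0.52 + 0.25] = 4 + 5.36 = 9.36.
Because errors are independent across components, Cov(Tᵢ,Tⱼ) = Cov(Xᵢ,Xⱼ); the off-diagonal part of the true-score variance is the same as above.
True-score variance = [0.92 + 0.61 + 0.93 + 0.65] + 5.36 = 3.11 + 5.36 = 8.47.
Reliability = 8.47 / 9.36 = 0.905.

0.905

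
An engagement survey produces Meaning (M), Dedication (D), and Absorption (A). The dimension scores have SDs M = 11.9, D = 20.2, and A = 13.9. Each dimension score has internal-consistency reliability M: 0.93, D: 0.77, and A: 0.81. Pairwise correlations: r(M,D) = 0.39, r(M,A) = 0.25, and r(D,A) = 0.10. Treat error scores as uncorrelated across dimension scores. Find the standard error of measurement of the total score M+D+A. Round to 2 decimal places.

11.85

Var(total) = 742.86 + 326.357 = 1069.22.
True-score variance = 602.388 + 326.357 = 928.746, so reliability = 0.8686.
Error variance = 1069.22 − 928.746 = 140.472; SEM = √140.472 = 11.85.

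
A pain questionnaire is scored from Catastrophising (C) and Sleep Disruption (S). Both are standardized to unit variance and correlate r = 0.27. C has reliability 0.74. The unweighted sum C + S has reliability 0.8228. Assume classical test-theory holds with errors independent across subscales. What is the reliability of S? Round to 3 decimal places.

0.810

Var(C+S) = 2 + 2·0.27 = 2.540.
True-score variance = ρ_C + ρ_S + 2·0.27, so 0.8228 = (0.74 + ρ_S + 0.54) / 2.540.
ρ_S = 0.8228·2.540 − 0.74 − 0.54 = 0.810.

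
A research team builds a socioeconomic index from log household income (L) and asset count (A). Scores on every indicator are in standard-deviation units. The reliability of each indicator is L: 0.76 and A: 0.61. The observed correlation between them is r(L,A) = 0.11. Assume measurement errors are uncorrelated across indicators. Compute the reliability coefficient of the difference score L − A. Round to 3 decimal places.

0.646

Var(L−A) = 1 + 1 − 2·0.11 = 2 − 0.22 = 1.78.
Because errors are independent across components, Cov(Tᵢ,Tⱼ) = Cov(Xᵢ,Xⱼ); the off-diagonal part of the true-score variance is the same as above.
True-score variance = [0.76 + 0.61] − 0.22 = 1.37 − 0.22 = 1.15.
Reliability = 1.15 / 1.78 = 0.646.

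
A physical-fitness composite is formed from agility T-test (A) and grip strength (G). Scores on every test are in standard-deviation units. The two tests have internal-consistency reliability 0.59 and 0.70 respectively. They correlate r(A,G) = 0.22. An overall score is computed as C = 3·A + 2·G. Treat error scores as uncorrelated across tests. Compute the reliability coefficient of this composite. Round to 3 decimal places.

Var(C) = 3² + 2² + 2·[6·0.22] = 13 + 2.64 = 15.64.
With uncorrelated errors the cross-covariances are all true-score covariance, so they carry over unchanged; only the diagonal terms shrink to ρᵢσᵢ².
True-score variance = [3²·0.59 + 2²·0.70] + 2.64 = 8.11 + 2.64 = 10.75.
Reliability = 10.75 / 15.64 = 0.687.

0.687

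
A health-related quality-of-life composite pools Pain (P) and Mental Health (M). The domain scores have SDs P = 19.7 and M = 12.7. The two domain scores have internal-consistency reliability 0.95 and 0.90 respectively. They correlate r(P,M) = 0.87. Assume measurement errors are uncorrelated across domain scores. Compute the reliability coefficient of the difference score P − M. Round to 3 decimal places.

0.688

Var(P−M) = 19.7² + 12.7² − 2·19.7·12.7·0.87 = 549.38 − 435.331 = 114.049.
With uncorrelated errors the cross-covariances are all true-score covariance, so they carry over unchanged; only the diagonal terms shrink to ρᵢσᵢ².
True-score variance = [19.7²·0.95 + 12.7²·0.90] − 435.331 = 513.846 − 435.331 = 78.5159.
Reliability = 78.5159 / 114.049 = 0.688.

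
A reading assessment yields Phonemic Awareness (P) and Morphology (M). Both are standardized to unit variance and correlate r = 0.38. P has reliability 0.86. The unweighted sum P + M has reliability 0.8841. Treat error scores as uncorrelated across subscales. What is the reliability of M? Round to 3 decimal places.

0.820

Var(P+M) = 2 + 2·0.38 = 2.760.
True-score variance = ρ_P + ρ_M + 2·0.38, so 0.8841 = (0.86 + ρ_M + 0.76) / 2.760.
ρ_M = 0.8841·2.760 − 0.86 − 0.76 = 0.820.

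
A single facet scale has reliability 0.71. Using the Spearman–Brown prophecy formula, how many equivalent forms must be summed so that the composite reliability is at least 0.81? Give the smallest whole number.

k ≥ ρ*(1−ρ₁)/(ρ₁(1−ρ*)) = 0.81·0.29 / (0.71·0.19) = 1.741.
Smallest integer k = 2.

2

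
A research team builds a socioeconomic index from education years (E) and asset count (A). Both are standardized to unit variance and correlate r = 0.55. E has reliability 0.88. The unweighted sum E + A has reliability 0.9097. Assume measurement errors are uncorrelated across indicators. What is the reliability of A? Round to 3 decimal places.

Var(E+A) = 2 + 2·0.55 = 3.100.
True-score variance = ρ_E + ρ_A + 2·0.55, so 0.9097 = (0.88 + ρ_A + 1.10) / 3.100.
ρ_A = 0.9097·3.100 − 0.88 − 1.10 = 0.840.

0.840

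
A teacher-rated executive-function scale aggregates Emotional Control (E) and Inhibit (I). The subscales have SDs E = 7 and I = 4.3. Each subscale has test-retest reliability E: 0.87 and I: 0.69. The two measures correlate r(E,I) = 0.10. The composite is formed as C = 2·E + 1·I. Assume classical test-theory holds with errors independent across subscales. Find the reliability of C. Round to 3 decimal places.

Var(C) = 2²·7² + 4.3² + 2·[2·7·4.3·0.10] = 214.49 + 12.04 = 226.53.
Under uncorrelated errors the observed covariances equal the true-score covariances, so only the own-variance terms attenuate.
True-score variance = [2²·7²·0.87 + 4.3²·0.69] + 12.04 = 183.278 + 12.04 = 195.318.
Reliability = 195.318 / 226.53 = 0.862.

0.862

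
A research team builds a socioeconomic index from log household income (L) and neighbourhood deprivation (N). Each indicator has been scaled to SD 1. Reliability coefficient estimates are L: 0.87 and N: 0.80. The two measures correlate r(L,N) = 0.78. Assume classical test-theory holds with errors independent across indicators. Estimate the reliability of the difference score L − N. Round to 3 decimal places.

0.250

Var(L−N) = 1 + 1 − 2·0.78 = 2 − 1.56 = 0.44.
With uncorrelated errors the cross-covariances are all true-score covariance, so they carry over unchanged; only the diagonal terms shrink to ρᵢσᵢ².
True-score variance = [0.87 + 0.80] − 1.56 = 1.67 − 1.56 = 0.11.
Reliability = 0.11 / 0.44 = 0.250.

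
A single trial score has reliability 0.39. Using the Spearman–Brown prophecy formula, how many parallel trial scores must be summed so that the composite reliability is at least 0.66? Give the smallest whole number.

k ≥ ρ*(1−ρ₁)/(ρ₁(1−ρ*)) = 0.66·0.61 / (0.39·0.34) = 3.036.
Smallest integer k = 4.

4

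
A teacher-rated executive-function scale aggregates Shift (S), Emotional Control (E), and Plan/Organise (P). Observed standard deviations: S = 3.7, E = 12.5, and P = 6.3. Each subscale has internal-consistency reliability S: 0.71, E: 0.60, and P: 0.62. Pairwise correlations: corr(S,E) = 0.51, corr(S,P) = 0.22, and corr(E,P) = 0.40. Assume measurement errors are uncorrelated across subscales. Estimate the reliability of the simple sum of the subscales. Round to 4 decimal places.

Var(S+E+P) = 3.7² + 12.5² + 6.3² + 2·[3.7·12.5·0.51 + 3.7·6.3·0.22 + 12.5·6.3·0.40] = 209.63 + 120.431 = 330.061.
Under uncorrelated errors the observed covariances equal the true-score covariances, so only the own-variance terms attenuate.
True-score variance = [3.7²·0.71 + 12.5²·0.60 + 6.3²·0.62] + 120.431 = 128.078 + 120.431 = 248.509.
Reliability = 248.509 / 330.061 = 0.7529.

0.7529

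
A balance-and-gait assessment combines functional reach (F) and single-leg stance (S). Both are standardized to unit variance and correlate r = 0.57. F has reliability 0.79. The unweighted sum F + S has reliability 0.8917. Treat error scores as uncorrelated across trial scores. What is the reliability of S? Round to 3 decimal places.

0.870

Var(F+S) = 2 + 2·0.57 = 3.140.
True-score variance = ρ_F + ρ_S + 2·0.57, so 0.8917 = (0.79 + ρ_S + 1.14) / 3.140.
ρ_S = 0.8917·3.140 − 0.79 − 1.14 = 0.870.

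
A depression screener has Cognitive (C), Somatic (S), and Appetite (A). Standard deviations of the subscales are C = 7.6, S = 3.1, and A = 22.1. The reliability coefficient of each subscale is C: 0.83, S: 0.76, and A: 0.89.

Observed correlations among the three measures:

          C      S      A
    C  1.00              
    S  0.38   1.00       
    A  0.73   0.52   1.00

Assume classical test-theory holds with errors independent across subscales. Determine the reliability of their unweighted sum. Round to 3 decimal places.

0.926

Var(C+S+A) = 7.6² + 3.1² + 22.1² + 2·[7.6·3.1·0.38 + 7.6·22.1·0.73 + 3.1·22.1·0.52] = 555.78 + 334.378 = 890.158.
Because errors are independent across components, Cov(Tᵢ,Tⱼ) = Cov(Xᵢ,Xⱼ); the off-diagonal part of the true-score variance is the same as above.
True-score variance = [7.6²·0.83 + 3.1²·0.76 + 22.1²·0.89] + 334.378 = 489.929 + 334.378 = 824.307.
Reliability = 824.307 / 890.158 = 0.926.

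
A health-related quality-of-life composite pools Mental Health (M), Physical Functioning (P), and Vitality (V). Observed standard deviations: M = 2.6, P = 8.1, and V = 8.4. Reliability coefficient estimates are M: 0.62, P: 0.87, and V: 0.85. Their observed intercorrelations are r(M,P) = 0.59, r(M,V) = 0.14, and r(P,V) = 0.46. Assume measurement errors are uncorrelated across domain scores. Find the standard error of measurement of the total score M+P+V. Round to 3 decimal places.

Var(total) = 142.93 + 93.5628 = 236.493.
True-score variance = 121.248 + 93.5628 = 214.811, so reliability = 0.9083.
Error variance = 236.493 − 214.811 = 21.6821; SEM = √21.6821 = 4.656.

4.656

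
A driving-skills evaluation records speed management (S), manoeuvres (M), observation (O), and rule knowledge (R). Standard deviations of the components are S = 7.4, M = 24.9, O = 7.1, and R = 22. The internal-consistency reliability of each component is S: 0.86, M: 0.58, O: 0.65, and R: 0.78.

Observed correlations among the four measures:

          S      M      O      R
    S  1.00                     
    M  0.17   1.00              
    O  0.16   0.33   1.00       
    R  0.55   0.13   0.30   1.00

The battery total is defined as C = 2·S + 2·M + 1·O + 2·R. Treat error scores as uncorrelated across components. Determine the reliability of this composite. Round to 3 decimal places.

0.773

Var(C) = 2²·7.4² + 2²·24.9² + 7.1² + 2²·22² + 2·[4·7.4·24.9·0.17 + 2·7.4·7.1·0.16 + 4·7.4·22·0.55 + 2·24.9·7.1·0.33 + 4·24.9·22·0.13 + 2·7.1·22·0.30] = 4685.49 + 1991.05 = 6676.54.
Because errors are independent across components, Cov(Tᵢ,Tⱼ) = Cov(Xᵢ,Xⱼ); the off-diagonal part of the true-score variance is the same as above.
True-score variance = [2²·7.4²·0.86 + 2²·24.9²·0.58 + 7.1²·0.65 + 2²·22²·0.78] + 1991.05 = 3169.64 + 1991.05 = 5160.7.
Reliability = 5160.7 / 6676.54 = 0.773.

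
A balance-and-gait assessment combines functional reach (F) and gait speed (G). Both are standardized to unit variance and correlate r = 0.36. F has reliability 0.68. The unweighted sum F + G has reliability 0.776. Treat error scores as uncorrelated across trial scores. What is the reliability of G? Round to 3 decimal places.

0.711

Var(F+G) = 2 + 2·0.36 = 2.720.
True-score variance = ρ_F + ρ_G + 2·0.36, so 0.776 = (0.68 + ρ_G + 0.72) / 2.720.
ρ_G = 0.776·2.720 − 0.68 − 0.72 = 0.711.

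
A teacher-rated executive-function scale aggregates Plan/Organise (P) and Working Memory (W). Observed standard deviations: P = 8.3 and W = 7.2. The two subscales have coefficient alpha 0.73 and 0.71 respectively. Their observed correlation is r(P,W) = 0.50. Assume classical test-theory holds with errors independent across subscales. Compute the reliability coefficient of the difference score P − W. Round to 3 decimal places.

Var(P−W) = 8.3² + 7.2² − 2·8.3·7.2·0.50 = 120.73 − 59.76 = 60.97.
Under uncorrelated errors the observed covariances equal the true-score covariances, so only the own-variance terms attenuate.
True-score variance = [8.3²·0.73 + 7.2²·0.71] − 59.76 = 87.0961 − 59.76 = 27.3361.
Reliability = 27.3361 / 60.97 = 0.448.

0.448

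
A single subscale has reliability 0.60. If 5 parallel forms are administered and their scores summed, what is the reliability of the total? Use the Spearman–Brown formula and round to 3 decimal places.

0.882

ρ_k = kρ / (1 + (k−1)ρ) = 5·0.60 / (1 + 4·0.60) = 3.000 / 3.400 = 0.882.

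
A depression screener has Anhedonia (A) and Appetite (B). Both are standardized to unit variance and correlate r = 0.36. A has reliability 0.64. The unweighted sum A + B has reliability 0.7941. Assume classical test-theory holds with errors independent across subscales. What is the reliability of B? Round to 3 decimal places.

Var(A+B) = 2 + 2·0.36 = 2.720.
True-score variance = ρ_A + ρ_B + 2·0.36, so 0.7941 = (0.64 + ρ_B + 0.72) / 2.720.
ρ_B = 0.7941·2.720 − 0.64 − 0.72 = 0.800.

0.800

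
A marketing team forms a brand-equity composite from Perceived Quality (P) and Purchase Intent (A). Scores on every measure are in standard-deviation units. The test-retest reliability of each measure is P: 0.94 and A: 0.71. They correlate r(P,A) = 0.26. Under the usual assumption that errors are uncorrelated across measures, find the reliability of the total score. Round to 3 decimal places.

0.861

Var(P+A) = 2 + 2·[0.26] = 2 + 0.52 = 2.52.
With uncorrelated errors the cross-covariances are all true-score covariance, so they carry over unchanged; only the diagonal terms shrink to ρᵢσᵢ².
True-score variance = [0.94 + 0.71] + 0.52 = 1.65 + 0.52 = 2.17.
Reliability = 2.17 / 2.52 = 0.861.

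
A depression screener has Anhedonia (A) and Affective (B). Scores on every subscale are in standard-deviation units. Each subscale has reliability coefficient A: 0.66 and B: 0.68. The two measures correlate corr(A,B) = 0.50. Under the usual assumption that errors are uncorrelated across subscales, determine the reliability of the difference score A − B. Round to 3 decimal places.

0.340

Var(A−B) = 1 + 1 − 2·0.50 = 2 − 1 = 1.
Because errors are independent across components, Cov(Tᵢ,Tⱼ) = Cov(Xᵢ,Xⱼ); the off-diagonal part of the true-score variance is the same as above.
True-score variance = [0.66 + 0.68] − 1 = 1.34 − 1 = 0.34.
Reliability = 0.34 / 1 = 0.340.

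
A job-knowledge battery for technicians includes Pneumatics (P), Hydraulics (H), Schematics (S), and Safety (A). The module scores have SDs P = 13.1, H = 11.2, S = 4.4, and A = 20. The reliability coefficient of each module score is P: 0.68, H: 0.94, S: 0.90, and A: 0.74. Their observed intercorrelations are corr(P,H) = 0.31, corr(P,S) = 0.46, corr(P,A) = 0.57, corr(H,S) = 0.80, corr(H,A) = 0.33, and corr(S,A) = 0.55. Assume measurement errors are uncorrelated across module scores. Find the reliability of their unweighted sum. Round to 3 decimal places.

Var(P+H+S+A) = 13.1² + 11.2² + 4.4² + 20² + 2·[13.1·11.2·0.31 + 13.1·4.4·0.46 + 13.1·20·0.57 + 11.2·4.4·0.80 + 11.2·20·0.33 + 4.4·20·0.55] = 716.41 + 766.163 = 1482.57.
Because errors are independent across components, Cov(Tᵢ,Tⱼ) = Cov(Xᵢ,Xⱼ); the off-diagonal part of the true-score variance is the same as above.
True-score variance = [13.1²·0.68 + 11.2²·0.94 + 4.4²·0.90 + 20²·0.74] + 766.163 = 548.032 + 766.163 = 1314.2.
Reliability = 1314.2 / 1482.57 = 0.886.

0.886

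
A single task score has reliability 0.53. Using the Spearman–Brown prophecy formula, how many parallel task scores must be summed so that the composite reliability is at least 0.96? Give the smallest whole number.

22

k ≥ ρ*(1−ρ₁)/(ρ₁(1−ρ*)) = 0.96·0.47 / (0.53·0.04) = 21.283.
Smallest integer k = 22.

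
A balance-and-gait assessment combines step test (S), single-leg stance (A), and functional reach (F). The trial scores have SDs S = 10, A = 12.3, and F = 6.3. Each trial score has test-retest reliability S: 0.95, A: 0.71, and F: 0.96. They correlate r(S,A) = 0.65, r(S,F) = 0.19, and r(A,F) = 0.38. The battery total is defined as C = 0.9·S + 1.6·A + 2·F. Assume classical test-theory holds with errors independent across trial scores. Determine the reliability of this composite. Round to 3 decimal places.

Var(C) = 0.9²·10² + 1.6²·12.3² + 2²·6.3² + 2·[1.44·10·12.3·0.65 + 1.8·10·6.3·0.19 + 3.2·12.3·6.3·0.38] = 627.062 + 461.804 = 1088.87.
Because errors are independent across components, Cov(Tᵢ,Tⱼ) = Cov(Xᵢ,Xⱼ); the off-diagonal part of the true-score variance is the same as above.
True-score variance = [0.9²·10²·0.95 + 1.6²·12.3²·0.71 + 2²·6.3²·0.96] + 461.804 = 504.344 + 461.804 = 966.148.
Reliability = 966.148 / 1088.87 = 0.887.

0.887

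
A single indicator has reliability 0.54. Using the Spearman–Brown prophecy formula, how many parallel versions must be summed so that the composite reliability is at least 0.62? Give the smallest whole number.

2

k ≥ ρ*(1−ρ₁)/(ρ₁(1−ρ*)) = 0.62·0.46 / (0.54·0.38) = 1.390.
Smallest integer k = 2.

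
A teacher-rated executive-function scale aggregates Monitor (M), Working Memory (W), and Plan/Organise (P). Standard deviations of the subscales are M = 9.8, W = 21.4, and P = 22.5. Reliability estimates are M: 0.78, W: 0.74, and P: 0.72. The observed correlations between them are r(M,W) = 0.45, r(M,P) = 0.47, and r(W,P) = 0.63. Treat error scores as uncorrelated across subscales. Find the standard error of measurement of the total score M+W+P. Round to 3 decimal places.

16.791

Var(total) = 1060.25 + 1002.71 = 2062.96.
True-score variance = 778.302 + 1002.71 = 1781.01, so reliability = 0.8633.
Error variance = 2062.96 − 1781.01 = 281.948; SEM = √281.948 = 16.791.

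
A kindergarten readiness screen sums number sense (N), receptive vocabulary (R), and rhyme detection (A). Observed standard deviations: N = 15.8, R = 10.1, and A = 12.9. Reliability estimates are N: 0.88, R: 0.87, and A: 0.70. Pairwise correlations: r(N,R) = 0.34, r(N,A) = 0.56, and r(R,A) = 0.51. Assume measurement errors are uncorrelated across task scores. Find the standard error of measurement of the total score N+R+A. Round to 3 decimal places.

Var(total) = 518.06 + 469.689 = 987.749.
True-score variance = 424.919 + 469.689 = 894.608, so reliability = 0.9057.
Error variance = 987.749 − 894.608 = 93.1411; SEM = √93.1411 = 9.651.

9.651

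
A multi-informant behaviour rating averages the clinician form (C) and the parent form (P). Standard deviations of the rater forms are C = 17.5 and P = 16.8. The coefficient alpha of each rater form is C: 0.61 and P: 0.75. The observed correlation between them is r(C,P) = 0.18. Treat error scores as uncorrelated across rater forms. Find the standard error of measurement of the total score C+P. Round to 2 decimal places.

Var(total) = 588.49 + 105.84 = 694.33.
True-score variance = 398.493 + 105.84 = 504.332, so reliability = 0.7264.
Error variance = 694.33 − 504.332 = 189.998; SEM = √189.998 = 13.78.

13.78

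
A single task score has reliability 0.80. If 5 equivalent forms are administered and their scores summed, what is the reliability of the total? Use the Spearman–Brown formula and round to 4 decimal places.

ρ_k = kρ / (1 + (k−1)ρ) = 5·0.80 / (1 + 4·0.80) = 4.000 / 4.200 = 0.9524.

0.9524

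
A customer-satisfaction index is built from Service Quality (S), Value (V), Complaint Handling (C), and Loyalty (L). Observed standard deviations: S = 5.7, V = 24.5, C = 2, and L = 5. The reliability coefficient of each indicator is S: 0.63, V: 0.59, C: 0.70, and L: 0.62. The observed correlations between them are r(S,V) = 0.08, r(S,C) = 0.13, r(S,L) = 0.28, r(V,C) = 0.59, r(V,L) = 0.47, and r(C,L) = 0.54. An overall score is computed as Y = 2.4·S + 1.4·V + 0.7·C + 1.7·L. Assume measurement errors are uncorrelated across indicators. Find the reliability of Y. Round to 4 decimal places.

Var(Y) = 2.4²·5.7² + 1.4²·24.5² + 0.7²·2² + 1.7²·5² + 2·[3.36·5.7·24.5·0.08 + 1.68·5.7·2·0.13 + 4.08·5.7·5·0.28 + 0.98·24.5·2·0.59 + 2.38·24.5·5·0.47 + 1.19·2·5·0.54] = 1437.84 + 488.745 = 1926.59.
Under uncorrelated errors the observed covariances equal the true-score covariances, so only the own-variance terms attenuate.
True-score variance = [2.4²·5.7²·0.63 + 1.4²·24.5²·0.59 + 0.7²·2²·0.70 + 1.7²·5²·0.62] + 488.745 = 858.196 + 488.745 = 1346.94.
Reliability = 1346.94 / 1926.59 = 0.6991.

0.6991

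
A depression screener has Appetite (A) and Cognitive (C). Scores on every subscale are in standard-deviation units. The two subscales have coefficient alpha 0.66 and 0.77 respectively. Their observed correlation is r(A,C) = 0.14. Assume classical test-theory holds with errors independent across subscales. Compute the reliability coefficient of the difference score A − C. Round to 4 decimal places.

Var(A−C) = 1 + 1 − 2·0.14 = 2 − 0.28 = 1.72.
Because errors are independent across components, Cov(Tᵢ,Tⱼ) = Cov(Xᵢ,Xⱼ); the off-diagonal part of the true-score variance is the same as above.
True-score variance = [0.66 + 0.77] − 0.28 = 1.43 − 0.28 = 1.15.
Reliability = 1.15 / 1.72 = 0.6686.

0.6686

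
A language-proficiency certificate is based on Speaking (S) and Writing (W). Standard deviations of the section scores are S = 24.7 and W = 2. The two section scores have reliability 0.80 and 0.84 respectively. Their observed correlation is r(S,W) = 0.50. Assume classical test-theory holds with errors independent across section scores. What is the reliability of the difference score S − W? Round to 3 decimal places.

Var(S−W) = 24.7² + 2² − 2·24.7·2·0.50 = 614.09 − 49.4 = 564.69.
Under uncorrelated errors the observed covariances equal the true-score covariances, so only the own-variance terms attenuate.
True-score variance = [24.7²·0.80 + 2²·0.84] − 49.4 = 491.432 − 49.4 = 442.032.
Reliability = 442.032 / 564.69 = 0.783.

0.783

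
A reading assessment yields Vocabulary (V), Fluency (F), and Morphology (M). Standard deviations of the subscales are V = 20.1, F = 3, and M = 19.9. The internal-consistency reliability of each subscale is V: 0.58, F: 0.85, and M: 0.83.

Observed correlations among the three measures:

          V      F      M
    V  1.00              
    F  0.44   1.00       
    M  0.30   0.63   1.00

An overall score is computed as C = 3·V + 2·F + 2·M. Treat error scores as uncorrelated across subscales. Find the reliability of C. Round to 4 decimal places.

0.7537

Var(C) = 3²·20.1² + 2²·3² + 2²·19.9² + 2·[6·20.1·3·0.44 + 6·20.1·19.9·0.30 + 4·3·19.9·0.63] = 5256.13 + 2059.24 = 7315.37.
With uncorrelated errors the cross-covariances are all true-score covariance, so they carry over unchanged; only the diagonal terms shrink to ρᵢσᵢ².
True-score variance = [3²·20.1²·0.58 + 2²·3²·0.85 + 2²·19.9²·0.83] + 2059.24 = 3454.29 + 2059.24 = 5513.52.
Reliability = 5513.52 / 7315.37 = 0.7537.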